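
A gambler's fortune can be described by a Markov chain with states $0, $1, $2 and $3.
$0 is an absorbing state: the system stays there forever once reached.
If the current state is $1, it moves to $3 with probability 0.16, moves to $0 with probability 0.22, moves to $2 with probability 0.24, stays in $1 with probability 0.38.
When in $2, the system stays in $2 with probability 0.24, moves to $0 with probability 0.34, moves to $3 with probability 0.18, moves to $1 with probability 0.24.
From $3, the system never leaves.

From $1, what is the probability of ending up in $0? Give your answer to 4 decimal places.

0.6015

Let h(s) be the probability of absorption at $0 starting from transient state s. Then h($0) = 1 and h($3) = 0. By first-step analysis:
h($1) = 0.22·1 + 0.38·h($1) + 0.24·h($2) + 0.16·0
h($2) = 0.34·1 + 0.24·h($1) + 0.24·h($2) + 0.18·0
Solving: h($1) = 0.6015, h($2) = 0.6373.
Starting from $1, the probability is 0.6015.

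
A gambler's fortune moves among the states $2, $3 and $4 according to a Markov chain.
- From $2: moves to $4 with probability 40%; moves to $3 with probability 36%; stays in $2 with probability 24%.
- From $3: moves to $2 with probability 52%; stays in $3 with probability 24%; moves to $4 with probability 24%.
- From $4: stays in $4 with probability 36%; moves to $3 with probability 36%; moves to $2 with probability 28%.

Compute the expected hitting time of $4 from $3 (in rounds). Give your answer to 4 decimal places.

Let t(s) be the expected number of rounds to first reach $4 from state s, with t($4) = 0. Conditioning on the first round:
t($2) = 1 + 0.24·t($2) + 0.36·t($3)
t($3) = 1 + 0.52·t($2) + 0.24·t($3)
Solving: t($2) = 2.8689, t($3) = 3.2787.
Expected rounds from $3 to $4: 3.2787.

3.2787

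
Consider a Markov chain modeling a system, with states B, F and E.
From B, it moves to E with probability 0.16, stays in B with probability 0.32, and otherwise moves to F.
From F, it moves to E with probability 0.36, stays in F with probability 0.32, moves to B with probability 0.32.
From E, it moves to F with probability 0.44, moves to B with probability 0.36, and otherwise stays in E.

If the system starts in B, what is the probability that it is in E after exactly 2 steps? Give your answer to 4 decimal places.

Sum over the intermediate state after 1 step:
P = P(B→B)·P(B→E) + P(B→F)·P(F→E) + P(B→E)·P(E→E)
  = 0.32×0.16 + 0.52×0.36 + 0.16×0.2
  = 0.0512 + 0.1872 + 0.0320 = 0.2704

0.2704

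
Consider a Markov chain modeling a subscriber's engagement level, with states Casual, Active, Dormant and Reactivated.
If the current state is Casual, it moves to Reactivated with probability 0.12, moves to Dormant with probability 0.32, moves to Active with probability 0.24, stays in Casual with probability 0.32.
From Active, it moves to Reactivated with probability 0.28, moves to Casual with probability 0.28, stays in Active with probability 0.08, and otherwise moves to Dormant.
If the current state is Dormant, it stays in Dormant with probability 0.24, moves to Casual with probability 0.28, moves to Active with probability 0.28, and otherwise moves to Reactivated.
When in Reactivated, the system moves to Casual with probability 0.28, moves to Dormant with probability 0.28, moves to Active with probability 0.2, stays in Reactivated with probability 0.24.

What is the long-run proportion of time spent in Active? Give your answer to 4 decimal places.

0.2102

Let the stationary distribution be π with π = πP and π_1 + π_2 + π_3 + π_4 = 1.
π_1 = 0.32·π_1 + 0.28·π_2 + 0.28·π_3 + 0.28·π_4
π_2 = 0.24·π_1 + 0.08·π_2 + 0.28·π_3 + 0.2·π_4
π_3 = 0.32·π_1 + 0.36·π_2 + 0.24·π_3 + 0.28·π_4
Solving with the normalization constraint gives π = (0.2917, 0.2102, 0.2966, 0.2015).
So the stationary probability of Active is 0.2102.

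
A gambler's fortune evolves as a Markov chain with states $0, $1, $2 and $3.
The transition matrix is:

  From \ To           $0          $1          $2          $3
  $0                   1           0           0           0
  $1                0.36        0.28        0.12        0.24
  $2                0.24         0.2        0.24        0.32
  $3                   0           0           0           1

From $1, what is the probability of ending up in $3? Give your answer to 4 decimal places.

0.4220

Let h(s) be the probability of absorption at $3 starting from transient state s. Then h($3) = 1 and h($0) = 0. By first-step analysis:
h($1) = 0.36·0 + 0.28·h($1) + 0.12·h($2) + 0.24·1
h($2) = 0.24·0 + 0.2·h($1) + 0.24·h($2) + 0.32·1
Solving: h($1) = 0.4220, h($2) = 0.5321.
Starting from $1, the probability is 0.4220.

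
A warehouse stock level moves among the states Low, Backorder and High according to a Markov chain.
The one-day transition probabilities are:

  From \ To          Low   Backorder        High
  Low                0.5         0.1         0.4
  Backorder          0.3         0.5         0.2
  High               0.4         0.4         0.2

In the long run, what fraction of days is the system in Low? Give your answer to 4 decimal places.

0.4103

Let the stationary distribution be π with π = πP and π_1 + π_2 + π_3 = 1.
π_1 = 0.5·π_1 + 0.3·π_2 + 0.4·π_3
π_2 = 0.1·π_1 + 0.5·π_2 + 0.4·π_3
Solving with the normalization constraint gives π = (0.4103, 0.3077, 0.2821).
So the stationary probability of Low is 0.4103.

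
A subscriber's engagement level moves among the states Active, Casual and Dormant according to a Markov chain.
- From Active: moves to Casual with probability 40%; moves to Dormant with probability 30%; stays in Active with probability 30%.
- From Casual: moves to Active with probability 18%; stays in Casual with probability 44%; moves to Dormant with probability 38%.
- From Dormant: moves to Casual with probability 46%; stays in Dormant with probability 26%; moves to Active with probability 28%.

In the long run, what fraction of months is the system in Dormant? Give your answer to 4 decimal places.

Let the stationary distribution be π with π = πP and π_1 + π_2 + π_3 = 1.
π_1 = 0.3·π_1 + 0.18·π_2 + 0.28·π_3
π_2 = 0.4·π_1 + 0.44·π_2 + 0.46·π_3
Solving with the normalization constraint gives π = (0.2411, 0.4368, 0.3221).
So the stationary probability of Dormant is 0.3221.

0.3221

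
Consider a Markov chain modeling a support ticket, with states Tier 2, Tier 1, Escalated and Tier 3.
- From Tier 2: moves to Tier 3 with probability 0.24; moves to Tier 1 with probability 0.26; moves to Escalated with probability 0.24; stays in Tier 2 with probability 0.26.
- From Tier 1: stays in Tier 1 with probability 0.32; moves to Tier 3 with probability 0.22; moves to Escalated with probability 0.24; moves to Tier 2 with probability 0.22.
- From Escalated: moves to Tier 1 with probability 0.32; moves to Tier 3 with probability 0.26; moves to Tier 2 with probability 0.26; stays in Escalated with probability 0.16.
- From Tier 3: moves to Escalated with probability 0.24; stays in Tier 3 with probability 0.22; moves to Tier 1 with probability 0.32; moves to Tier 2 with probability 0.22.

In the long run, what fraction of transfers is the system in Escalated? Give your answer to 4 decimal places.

Let the stationary distribution be π with π = πP and π_1 + π_2 + π_3 + π_4 = 1.
π_1 = 0.26·π_1 + 0.22·π_2 + 0.26·π_3 + 0.22·π_4
π_2 = 0.26·π_1 + 0.32·π_2 + 0.32·π_3 + 0.32·π_4
π_3 = 0.24·π_1 + 0.24·π_2 + 0.16·π_3 + 0.24·π_4
Solving with the normalization constraint gives π = (0.2384, 0.3057, 0.2222, 0.2337).
So the stationary probability of Escalated is 0.2222.

0.2222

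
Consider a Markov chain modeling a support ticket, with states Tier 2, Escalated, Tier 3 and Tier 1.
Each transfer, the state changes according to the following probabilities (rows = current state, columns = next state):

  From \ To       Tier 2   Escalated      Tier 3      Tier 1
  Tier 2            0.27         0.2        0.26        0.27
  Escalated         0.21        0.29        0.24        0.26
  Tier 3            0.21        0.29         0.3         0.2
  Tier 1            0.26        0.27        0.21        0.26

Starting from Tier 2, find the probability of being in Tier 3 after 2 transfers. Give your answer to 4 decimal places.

Propagate the distribution vector 2 transfers from Tier 2.
After 0 transfers: (1.0000, 0.0000, 0.0000, 0.0000)
After 1 transfer: (0.2700, 0.2000, 0.2600, 0.2700)
After 2 transfers: (0.2397, 0.2603, 0.2529, 0.2471)
P(in Tier 3 after 2 transfers) = 0.2529

0.2529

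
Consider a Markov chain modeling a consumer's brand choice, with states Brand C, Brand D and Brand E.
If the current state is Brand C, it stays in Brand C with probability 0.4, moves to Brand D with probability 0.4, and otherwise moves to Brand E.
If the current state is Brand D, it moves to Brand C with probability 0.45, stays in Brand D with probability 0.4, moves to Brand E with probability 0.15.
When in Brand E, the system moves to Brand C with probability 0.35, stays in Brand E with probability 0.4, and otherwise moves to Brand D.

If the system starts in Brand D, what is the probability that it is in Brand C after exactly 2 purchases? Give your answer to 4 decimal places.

0.4125

Sum over the intermediate state after 1 purchase:
P = P(Brand D→Brand C)·P(Brand C→Brand C) + P(Brand D→Brand D)·P(Brand D→Brand C) + P(Brand D→Brand E)·P(Brand E→Brand C)
  = 0.45×0.4 + 0.4×0.45 + 0.15×0.35
  = 0.1800 + 0.1800 + 0.0525 = 0.4125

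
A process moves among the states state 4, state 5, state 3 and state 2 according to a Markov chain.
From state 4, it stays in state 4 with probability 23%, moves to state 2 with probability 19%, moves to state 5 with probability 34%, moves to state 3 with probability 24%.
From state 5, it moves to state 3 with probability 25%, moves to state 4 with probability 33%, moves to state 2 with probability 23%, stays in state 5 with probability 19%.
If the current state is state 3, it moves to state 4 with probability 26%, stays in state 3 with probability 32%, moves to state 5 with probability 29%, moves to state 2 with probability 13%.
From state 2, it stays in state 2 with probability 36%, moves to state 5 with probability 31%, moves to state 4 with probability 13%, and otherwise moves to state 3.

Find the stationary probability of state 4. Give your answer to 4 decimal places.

Let the stationary distribution be π with π = πP and π_1 + π_2 + π_3 + π_4 = 1.
π_1 = 0.23·π_1 + 0.33·π_2 + 0.26·π_3 + 0.13·π_4
π_2 = 0.34·π_1 + 0.19·π_2 + 0.29·π_3 + 0.31·π_4
π_3 = 0.24·π_1 + 0.25·π_2 + 0.32·π_3 + 0.2·π_4
Solving with the normalization constraint gives π = (0.2431, 0.2788, 0.2542, 0.2240).
So the stationary probability of state 4 is 0.2431.

0.2431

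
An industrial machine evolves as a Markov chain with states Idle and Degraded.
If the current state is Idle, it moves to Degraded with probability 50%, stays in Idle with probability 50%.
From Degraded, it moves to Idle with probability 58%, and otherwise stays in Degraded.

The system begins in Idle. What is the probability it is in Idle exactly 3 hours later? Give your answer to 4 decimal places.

Propagate the distribution vector 3 hours from Idle.
After 0 hours: (1.0000, 0.0000)
After 1 hour: (0.5000, 0.5000)
After 2 hours: (0.5400, 0.4600)
After 3 hours: (0.5368, 0.4632)
P(in Idle after 3 hours) = 0.5368

0.5368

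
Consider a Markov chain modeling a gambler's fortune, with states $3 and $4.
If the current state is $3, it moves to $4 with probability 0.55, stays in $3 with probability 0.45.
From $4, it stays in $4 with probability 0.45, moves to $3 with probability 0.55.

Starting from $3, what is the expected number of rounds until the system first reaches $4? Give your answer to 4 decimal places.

1.8182

Let t(s) be the expected number of rounds to first reach $4 from state s, with t($4) = 0. Conditioning on the first round:
t($3) = 1 + 0.45·t($3)
Solving: t($3) = 1.8182.
Expected rounds from $3 to $4: 1.8182.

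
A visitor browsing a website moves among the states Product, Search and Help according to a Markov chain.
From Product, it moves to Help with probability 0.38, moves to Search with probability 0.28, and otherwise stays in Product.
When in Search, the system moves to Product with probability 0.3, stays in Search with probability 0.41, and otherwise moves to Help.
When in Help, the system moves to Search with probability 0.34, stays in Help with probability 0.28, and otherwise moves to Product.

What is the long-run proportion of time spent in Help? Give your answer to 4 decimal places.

Let the stationary distribution be π with π = πP and π_1 + π_2 + π_3 = 1.
π_1 = 0.34·π_1 + 0.3·π_2 + 0.38·π_3
π_2 = 0.28·π_1 + 0.41·π_2 + 0.34·π_3
Solving with the normalization constraint gives π = (0.3389, 0.3437, 0.3173).
So the stationary probability of Help is 0.3173.

0.3173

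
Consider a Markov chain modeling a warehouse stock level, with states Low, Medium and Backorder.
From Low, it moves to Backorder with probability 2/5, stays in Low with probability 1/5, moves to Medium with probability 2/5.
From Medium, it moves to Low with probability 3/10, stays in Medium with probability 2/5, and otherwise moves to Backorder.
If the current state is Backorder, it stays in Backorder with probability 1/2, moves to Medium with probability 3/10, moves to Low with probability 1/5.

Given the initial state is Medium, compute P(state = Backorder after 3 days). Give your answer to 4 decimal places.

Propagate the distribution vector 3 days from Medium.
After 0 days: (0.0000, 1.0000, 0.0000)
After 1 day: (0.3000, 0.4000, 0.3000)
After 2 days: (0.2400, 0.3700, 0.3900)
After 3 days: (0.2370, 0.3610, 0.4020)
P(in Backorder after 3 days) = 0.4020

0.4020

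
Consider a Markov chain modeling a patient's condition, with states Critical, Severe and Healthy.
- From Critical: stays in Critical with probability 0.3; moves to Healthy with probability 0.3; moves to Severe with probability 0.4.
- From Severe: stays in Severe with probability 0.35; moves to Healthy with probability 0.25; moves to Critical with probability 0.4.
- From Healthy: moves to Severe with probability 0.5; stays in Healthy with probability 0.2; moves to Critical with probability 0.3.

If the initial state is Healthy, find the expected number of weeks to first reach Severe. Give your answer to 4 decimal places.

2.1277

Let t(s) be the expected number of weeks to first reach Severe from state s, with t(Severe) = 0. Conditioning on the first week:
t(Critical) = 1 + 0.3·t(Critical) + 0.3·t(Healthy)
t(Healthy) = 1 + 0.3·t(Critical) + 0.2·t(Healthy)
Solving: t(Critical) = 2.3404, t(Healthy) = 2.1277.
Expected weeks from Healthy to Severe: 2.1277.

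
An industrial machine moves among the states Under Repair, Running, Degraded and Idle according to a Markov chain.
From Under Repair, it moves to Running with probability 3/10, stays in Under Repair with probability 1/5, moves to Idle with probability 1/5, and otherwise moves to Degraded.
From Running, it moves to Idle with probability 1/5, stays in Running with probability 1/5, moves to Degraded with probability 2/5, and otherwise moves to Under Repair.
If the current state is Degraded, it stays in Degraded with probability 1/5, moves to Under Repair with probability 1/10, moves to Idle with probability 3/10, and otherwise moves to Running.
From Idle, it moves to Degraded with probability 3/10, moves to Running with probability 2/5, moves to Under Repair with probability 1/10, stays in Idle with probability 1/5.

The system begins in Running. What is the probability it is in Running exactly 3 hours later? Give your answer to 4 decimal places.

Propagate the distribution vector 3 hours from Running.
After 0 hours: (0.0000, 1.0000, 0.0000, 0.0000)
After 1 hour: (0.2000, 0.2000, 0.4000, 0.2000)
After 2 hours: (0.1400, 0.3400, 0.2800, 0.2400)
After 3 hours: (0.1480, 0.3180, 0.3060, 0.2280)
P(in Running after 3 hours) = 0.3180

0.3180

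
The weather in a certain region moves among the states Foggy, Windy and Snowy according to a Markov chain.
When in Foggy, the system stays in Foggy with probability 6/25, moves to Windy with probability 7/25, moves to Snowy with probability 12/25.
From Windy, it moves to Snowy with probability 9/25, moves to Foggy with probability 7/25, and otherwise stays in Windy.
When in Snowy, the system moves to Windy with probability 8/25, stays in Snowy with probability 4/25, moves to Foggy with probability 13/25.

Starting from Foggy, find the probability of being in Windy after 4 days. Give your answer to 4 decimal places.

Propagate the distribution vector 4 days from Foggy.
After 0 days: (1.0000, 0.0000, 0.0000)
After 1 day: (0.2400, 0.2800, 0.4800)
After 2 days: (0.3856, 0.3216, 0.2928)
After 3 days: (0.3348, 0.3174, 0.3477)
After 4 days: (0.3501, 0.3193, 0.3306)
P(in Windy after 4 days) = 0.3193

0.3193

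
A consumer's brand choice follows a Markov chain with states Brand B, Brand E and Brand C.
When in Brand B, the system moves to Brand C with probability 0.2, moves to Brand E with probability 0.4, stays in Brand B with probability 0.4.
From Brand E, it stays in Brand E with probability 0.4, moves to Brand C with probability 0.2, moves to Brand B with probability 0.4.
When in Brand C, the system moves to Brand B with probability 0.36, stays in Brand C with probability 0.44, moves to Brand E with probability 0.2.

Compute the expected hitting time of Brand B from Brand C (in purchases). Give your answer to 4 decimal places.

2.7027

Let t(s) be the expected number of purchases to first reach Brand B from state s, with t(Brand B) = 0. Conditioning on the first purchase:
t(Brand E) = 1 + 0.4·t(Brand E) + 0.2·t(Brand C)
t(Brand C) = 1 + 0.2·t(Brand E) + 0.44·t(Brand C)
Solving: t(Brand E) = 2.5676, t(Brand C) = 2.7027.
Expected purchases from Brand C to Brand B: 2.7027.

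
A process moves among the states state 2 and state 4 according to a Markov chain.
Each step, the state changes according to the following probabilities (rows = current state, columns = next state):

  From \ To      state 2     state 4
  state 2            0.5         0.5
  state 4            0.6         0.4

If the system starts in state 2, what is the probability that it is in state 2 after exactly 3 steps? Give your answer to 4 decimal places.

Propagate the distribution vector 3 steps from state 2.
After 0 steps: (1.0000, 0.0000)
After 1 step: (0.5000, 0.5000)
After 2 steps: (0.5500, 0.4500)
After 3 steps: (0.5450, 0.4550)
P(in state 2 after 3 steps) = 0.5450

0.5450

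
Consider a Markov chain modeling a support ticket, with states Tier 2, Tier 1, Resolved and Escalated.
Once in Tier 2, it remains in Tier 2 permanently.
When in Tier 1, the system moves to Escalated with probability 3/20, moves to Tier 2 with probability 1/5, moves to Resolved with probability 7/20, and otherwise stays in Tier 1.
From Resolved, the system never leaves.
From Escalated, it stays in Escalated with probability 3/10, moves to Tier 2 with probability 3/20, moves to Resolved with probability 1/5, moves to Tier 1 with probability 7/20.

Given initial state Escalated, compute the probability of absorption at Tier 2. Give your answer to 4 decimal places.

0.4000

Let h(s) be the probability of absorption at Tier 2 starting from transient state s. Then h(Tier 2) = 1 and h(Resolved) = 0. By first-step analysis:
h(Tier 1) = 0.2·1 + 0.3·h(Tier 1) + 0.35·0 + 0.15·h(Escalated)
h(Escalated) = 0.15·1 + 0.35·h(Tier 1) + 0.2·0 + 0.3·h(Escalated)
Solving: h(Tier 1) = 0.3714, h(Escalated) = 0.4000.
Starting from Escalated, the probability is 0.4000.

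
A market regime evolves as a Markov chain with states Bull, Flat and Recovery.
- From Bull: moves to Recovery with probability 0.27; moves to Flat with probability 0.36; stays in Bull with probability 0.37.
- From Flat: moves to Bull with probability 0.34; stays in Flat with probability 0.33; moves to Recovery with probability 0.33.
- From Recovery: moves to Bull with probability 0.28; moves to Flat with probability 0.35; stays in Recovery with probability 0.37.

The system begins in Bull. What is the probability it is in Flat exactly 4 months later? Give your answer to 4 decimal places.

Propagate the distribution vector 4 months from Bull.
After 0 months: (1.0000, 0.0000, 0.0000)
After 1 month: (0.3700, 0.3600, 0.2700)
After 2 months: (0.3349, 0.3465, 0.3186)
After 3 months: (0.3309, 0.3464, 0.3227)
After 4 months: (0.3306, 0.3464, 0.3231)
P(in Flat after 4 months) = 0.3464

0.3464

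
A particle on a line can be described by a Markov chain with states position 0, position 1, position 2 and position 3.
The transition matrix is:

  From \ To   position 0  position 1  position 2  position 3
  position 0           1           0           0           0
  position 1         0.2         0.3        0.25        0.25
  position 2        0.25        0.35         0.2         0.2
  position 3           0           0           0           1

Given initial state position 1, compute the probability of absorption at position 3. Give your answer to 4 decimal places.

Let h(s) be the probability of absorption at position 3 starting from transient state s. Then h(position 3) = 1 and h(position 0) = 0. By first-step analysis:
h(position 1) = 0.2·0 + 0.3·h(position 1) + 0.25·h(position 2) + 0.25·1
h(position 2) = 0.25·0 + 0.35·h(position 1) + 0.2·h(position 2) + 0.2·1
Solving: h(position 1) = 0.5291, h(position 2) = 0.4815.
Starting from position 1, the probability is 0.5291.

0.5291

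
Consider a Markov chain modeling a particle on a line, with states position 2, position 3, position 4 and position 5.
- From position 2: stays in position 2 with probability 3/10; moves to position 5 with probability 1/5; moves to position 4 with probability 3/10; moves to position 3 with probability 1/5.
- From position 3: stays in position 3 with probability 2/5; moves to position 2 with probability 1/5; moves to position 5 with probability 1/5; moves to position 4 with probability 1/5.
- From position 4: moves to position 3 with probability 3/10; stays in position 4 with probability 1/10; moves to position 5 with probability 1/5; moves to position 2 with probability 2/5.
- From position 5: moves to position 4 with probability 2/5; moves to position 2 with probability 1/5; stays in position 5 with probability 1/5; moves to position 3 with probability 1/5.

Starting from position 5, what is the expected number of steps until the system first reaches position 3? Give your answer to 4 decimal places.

4.3750

Let t(s) be the expected number of steps to first reach position 3 from state s, with t(position 3) = 0. Conditioning on the first step:
t(position 2) = 1 + 0.3·t(position 2) + 0.3·t(position 4) + 0.2·t(position 5)
t(position 4) = 1 + 0.4·t(position 2) + 0.1·t(position 4) + 0.2·t(position 5)
t(position 5) = 1 + 0.2·t(position 2) + 0.4·t(position 4) + 0.2·t(position 5)
Solving: t(position 2) = 4.4118, t(position 4) = 4.0441, t(position 5) = 4.3750.
Expected steps from position 5 to position 3: 4.3750.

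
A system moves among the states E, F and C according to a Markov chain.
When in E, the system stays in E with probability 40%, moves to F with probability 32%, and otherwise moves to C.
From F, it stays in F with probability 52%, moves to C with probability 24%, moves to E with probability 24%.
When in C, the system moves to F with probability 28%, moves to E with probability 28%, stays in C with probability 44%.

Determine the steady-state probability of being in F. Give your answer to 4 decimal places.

Let the stationary distribution be π with π = πP and π_1 + π_2 + π_3 = 1.
π_1 = 0.4·π_1 + 0.24·π_2 + 0.28·π_3
π_2 = 0.32·π_1 + 0.52·π_2 + 0.28·π_3
Solving with the normalization constraint gives π = (0.3007, 0.3842, 0.3150).
So the stationary probability of F is 0.3842.

0.3842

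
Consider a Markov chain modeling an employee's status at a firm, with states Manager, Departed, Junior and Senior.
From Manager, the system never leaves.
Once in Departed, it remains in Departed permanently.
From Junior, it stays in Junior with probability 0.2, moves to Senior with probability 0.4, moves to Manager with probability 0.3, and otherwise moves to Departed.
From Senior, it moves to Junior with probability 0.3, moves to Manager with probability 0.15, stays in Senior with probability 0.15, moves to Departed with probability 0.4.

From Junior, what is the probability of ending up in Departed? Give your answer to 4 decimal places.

0.4375

Let h(s) be the probability of absorption at Departed starting from transient state s. Then h(Departed) = 1 and h(Manager) = 0. By first-step analysis:
h(Junior) = 0.3·0 + 0.1·1 + 0.2·h(Junior) + 0.4·h(Senior)
h(Senior) = 0.15·0 + 0.4·1 + 0.3·h(Junior) + 0.15·h(Senior)
Solving: h(Junior) = 0.4375, h(Senior) = 0.6250.
Starting from Junior, the probability is 0.4375.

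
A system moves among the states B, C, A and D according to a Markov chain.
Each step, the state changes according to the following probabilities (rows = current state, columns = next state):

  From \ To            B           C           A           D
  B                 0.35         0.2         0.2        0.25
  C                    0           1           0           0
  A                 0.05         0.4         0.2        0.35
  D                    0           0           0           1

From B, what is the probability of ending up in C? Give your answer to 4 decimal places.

Let h(s) be the probability of absorption at C starting from transient state s. Then h(C) = 1 and h(D) = 0. By first-step analysis:
h(B) = 0.35·h(B) + 0.2·1 + 0.2·h(A) + 0.25·0
h(A) = 0.05·h(B) + 0.4·1 + 0.2·h(A) + 0.35·0
Solving: h(B) = 0.4706, h(A) = 0.5294.
Starting from B, the probability is 0.4706.

0.4706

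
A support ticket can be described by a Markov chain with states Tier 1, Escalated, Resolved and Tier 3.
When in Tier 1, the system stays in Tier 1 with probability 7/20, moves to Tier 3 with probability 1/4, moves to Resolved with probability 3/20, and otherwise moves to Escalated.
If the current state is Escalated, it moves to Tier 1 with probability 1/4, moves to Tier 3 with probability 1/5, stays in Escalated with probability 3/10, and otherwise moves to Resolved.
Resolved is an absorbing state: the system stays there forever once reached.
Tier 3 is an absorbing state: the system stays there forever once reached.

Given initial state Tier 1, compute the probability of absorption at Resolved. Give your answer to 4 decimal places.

0.4268

Let h(s) be the probability of absorption at Resolved starting from transient state s. Then h(Resolved) = 1 and h(Tier 3) = 0. By first-step analysis:
h(Tier 1) = 0.35·h(Tier 1) + 0.25·h(Escalated) + 0.15·1 + 0.25·0
h(Escalated) = 0.25·h(Tier 1) + 0.3·h(Escalated) + 0.25·1 + 0.2·0
Solving: h(Tier 1) = 0.4268, h(Escalated) = 0.5096.
Starting from Tier 1, the probability is 0.4268.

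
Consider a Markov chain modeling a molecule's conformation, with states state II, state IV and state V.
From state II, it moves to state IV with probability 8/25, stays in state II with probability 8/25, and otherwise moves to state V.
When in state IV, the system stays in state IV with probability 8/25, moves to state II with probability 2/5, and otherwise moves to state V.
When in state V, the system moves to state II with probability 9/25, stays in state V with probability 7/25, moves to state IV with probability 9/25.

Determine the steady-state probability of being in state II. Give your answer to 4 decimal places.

Let the stationary distribution be π with π = πP and π_1 + π_2 + π_3 = 1.
π_1 = 0.32·π_1 + 0.4·π_2 + 0.36·π_3
π_2 = 0.32·π_1 + 0.32·π_2 + 0.36·π_3
Solving with the normalization constraint gives π = (0.3589, 0.3323, 0.3087).
So the stationary probability of state II is 0.3589.

0.3589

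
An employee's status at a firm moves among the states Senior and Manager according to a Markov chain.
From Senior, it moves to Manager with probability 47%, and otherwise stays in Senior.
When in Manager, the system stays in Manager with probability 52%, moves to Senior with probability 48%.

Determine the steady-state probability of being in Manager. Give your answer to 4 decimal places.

Let the stationary distribution be π with π = πP and π_1 + π_2 = 1.
π_1 = 0.53·π_1 + 0.48·π_2
Solving with the normalization constraint gives π = (0.5053, 0.4947).
So the stationary probability of Manager is 0.4947.

0.4947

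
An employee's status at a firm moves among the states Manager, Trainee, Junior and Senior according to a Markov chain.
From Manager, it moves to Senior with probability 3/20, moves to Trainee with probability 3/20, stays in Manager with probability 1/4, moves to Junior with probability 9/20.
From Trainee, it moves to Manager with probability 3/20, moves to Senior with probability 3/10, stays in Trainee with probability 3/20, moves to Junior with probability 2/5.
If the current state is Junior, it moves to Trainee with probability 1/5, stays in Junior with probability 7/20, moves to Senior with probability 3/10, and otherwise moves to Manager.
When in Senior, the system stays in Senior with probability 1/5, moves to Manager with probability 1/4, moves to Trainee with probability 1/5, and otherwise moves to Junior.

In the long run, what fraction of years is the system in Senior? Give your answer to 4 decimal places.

Let the stationary distribution be π with π = πP and π_1 + π_2 + π_3 + π_4 = 1.
π_1 = 0.25·π_1 + 0.15·π_2 + 0.15·π_3 + 0.25·π_4
π_2 = 0.15·π_1 + 0.15·π_2 + 0.2·π_3 + 0.2·π_4
π_3 = 0.45·π_1 + 0.4·π_2 + 0.35·π_3 + 0.35·π_4
Solving with the normalization constraint gives π = (0.1940, 0.1812, 0.3785, 0.2463).
So the stationary probability of Senior is 0.2463.

0.2463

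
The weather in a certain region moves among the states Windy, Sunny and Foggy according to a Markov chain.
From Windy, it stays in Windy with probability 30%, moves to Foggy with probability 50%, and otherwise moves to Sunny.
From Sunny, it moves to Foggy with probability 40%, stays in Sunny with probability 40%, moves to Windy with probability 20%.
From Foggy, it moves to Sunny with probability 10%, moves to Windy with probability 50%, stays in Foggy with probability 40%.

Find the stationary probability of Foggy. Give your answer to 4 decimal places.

Let the stationary distribution be π with π = πP and π_1 + π_2 + π_3 = 1.
π_1 = 0.3·π_1 + 0.2·π_2 + 0.5·π_3
π_2 = 0.2·π_1 + 0.4·π_2 + 0.1·π_3
Solving with the normalization constraint gives π = (0.3678, 0.1954, 0.4368).
So the stationary probability of Foggy is 0.4368.

0.4368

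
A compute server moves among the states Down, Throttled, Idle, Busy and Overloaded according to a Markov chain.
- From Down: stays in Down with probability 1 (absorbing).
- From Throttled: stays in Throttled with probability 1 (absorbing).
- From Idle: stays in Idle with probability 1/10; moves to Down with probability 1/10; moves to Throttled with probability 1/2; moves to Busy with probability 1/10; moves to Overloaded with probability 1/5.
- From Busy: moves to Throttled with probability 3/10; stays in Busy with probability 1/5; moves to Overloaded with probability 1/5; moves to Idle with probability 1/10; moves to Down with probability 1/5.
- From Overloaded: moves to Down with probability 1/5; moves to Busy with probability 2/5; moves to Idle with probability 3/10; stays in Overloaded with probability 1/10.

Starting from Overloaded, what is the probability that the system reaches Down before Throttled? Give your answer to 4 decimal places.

0.4911

Let h(s) be the probability of absorption at Down starting from transient state s. Then h(Down) = 1 and h(Throttled) = 0. By first-step analysis:
h(Idle) = 0.1·1 + 0.5·0 + 0.1·h(Idle) + 0.1·h(Busy) + 0.2·h(Overloaded)
h(Busy) = 0.2·1 + 0.3·0 + 0.1·h(Idle) + 0.2·h(Busy) + 0.2·h(Overloaded)
h(Overloaded) = 0.2·1 + 0.3·h(Idle) + 0.4·h(Busy) + 0.1·h(Overloaded)
Solving: h(Idle) = 0.2653, h(Busy) = 0.4059, h(Overloaded) = 0.4911.
Starting from Overloaded, the probability is 0.4911.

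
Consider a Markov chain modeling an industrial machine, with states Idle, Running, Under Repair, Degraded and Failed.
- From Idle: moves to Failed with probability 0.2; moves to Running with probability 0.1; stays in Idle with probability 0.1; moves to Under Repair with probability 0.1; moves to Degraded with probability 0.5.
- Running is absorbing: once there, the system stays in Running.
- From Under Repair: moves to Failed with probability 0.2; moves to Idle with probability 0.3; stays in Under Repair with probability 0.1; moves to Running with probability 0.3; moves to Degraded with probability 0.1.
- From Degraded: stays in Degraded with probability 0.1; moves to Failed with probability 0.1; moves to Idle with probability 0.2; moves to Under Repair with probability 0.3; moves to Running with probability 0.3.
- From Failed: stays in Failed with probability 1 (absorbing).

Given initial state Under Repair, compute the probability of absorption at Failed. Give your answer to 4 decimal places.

0.4164

Let h(s) be the probability of absorption at Failed starting from transient state s. Then h(Failed) = 1 and h(Running) = 0. By first-step analysis:
h(Idle) = 0.1·h(Idle) + 0.1·0 + 0.1·h(Under Repair) + 0.5·h(Degraded) + 0.2·1
h(Under Repair) = 0.3·h(Idle) + 0.3·0 + 0.1·h(Under Repair) + 0.1·h(Degraded) + 0.2·1
h(Degraded) = 0.2·h(Idle) + 0.3·0 + 0.3·h(Under Repair) + 0.1·h(Degraded) + 0.1·1
Solving: h(Idle) = 0.4647, h(Under Repair) = 0.4164, h(Degraded) = 0.3532.
Starting from Under Repair, the probability is 0.4164.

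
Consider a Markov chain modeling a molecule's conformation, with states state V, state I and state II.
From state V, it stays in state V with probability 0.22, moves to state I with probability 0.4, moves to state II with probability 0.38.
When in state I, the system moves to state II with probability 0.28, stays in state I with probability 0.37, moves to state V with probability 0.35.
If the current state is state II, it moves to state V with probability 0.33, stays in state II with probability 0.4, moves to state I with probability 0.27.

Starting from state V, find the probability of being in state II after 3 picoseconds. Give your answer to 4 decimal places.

0.3531

Propagate the distribution vector 3 picoseconds from state V.
After 0 picoseconds: (1.0000, 0.0000, 0.0000)
After 1 picosecond: (0.2200, 0.4000, 0.3800)
After 2 picoseconds: (0.3138, 0.3386, 0.3476)
After 3 picoseconds: (0.3023, 0.3447, 0.3531)
P(in state II after 3 picoseconds) = 0.3531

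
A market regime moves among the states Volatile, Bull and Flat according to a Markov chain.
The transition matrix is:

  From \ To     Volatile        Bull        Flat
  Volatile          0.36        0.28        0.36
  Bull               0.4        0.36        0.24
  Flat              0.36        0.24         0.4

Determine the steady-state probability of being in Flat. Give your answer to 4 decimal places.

0.3388

Let the stationary distribution be π with π = πP and π_1 + π_2 + π_3 = 1.
π_1 = 0.36·π_1 + 0.4·π_2 + 0.36·π_3
π_2 = 0.28·π_1 + 0.36·π_2 + 0.24·π_3
Solving with the normalization constraint gives π = (0.3716, 0.2896, 0.3388).
So the stationary probability of Flat is 0.3388.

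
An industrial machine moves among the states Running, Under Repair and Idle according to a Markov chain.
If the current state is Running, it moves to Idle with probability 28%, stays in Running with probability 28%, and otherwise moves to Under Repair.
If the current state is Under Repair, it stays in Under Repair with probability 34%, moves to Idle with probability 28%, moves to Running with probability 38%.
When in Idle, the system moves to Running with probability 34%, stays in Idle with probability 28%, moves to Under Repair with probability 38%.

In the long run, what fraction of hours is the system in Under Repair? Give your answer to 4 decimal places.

Let the stationary distribution be π with π = πP and π_1 + π_2 + π_3 = 1.
π_1 = 0.28·π_1 + 0.38·π_2 + 0.34·π_3
π_2 = 0.44·π_1 + 0.34·π_2 + 0.38·π_3
Solving with the normalization constraint gives π = (0.3353, 0.3847, 0.2800).
So the stationary probability of Under Repair is 0.3847.

0.3847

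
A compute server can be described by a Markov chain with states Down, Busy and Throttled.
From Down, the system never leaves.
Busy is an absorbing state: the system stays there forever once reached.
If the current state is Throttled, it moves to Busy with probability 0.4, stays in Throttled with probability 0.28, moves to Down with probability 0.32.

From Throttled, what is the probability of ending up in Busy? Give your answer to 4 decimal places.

Let h(s) be the probability of absorption at Busy starting from transient state s. Then h(Busy) = 1 and h(Down) = 0. By first-step analysis:
h(Throttled) = 0.32·0 + 0.4·1 + 0.28·h(Throttled)
Solving: h(Throttled) = 0.5556.
Starting from Throttled, the probability is 0.5556.

0.5556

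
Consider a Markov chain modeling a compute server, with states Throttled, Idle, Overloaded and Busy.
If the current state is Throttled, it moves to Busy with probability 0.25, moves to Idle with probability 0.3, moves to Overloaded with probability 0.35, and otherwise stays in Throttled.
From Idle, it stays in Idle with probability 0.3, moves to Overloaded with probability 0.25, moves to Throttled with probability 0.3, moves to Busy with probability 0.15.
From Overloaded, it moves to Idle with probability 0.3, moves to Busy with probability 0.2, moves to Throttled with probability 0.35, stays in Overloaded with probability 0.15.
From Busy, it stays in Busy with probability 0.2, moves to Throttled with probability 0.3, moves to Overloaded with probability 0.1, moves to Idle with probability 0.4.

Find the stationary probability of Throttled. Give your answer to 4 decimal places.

0.2593

Let the stationary distribution be π with π = πP and π_1 + π_2 + π_3 + π_4 = 1.
π_1 = 0.1·π_1 + 0.3·π_2 + 0.35·π_3 + 0.3·π_4
π_2 = 0.3·π_1 + 0.3·π_2 + 0.3·π_3 + 0.4·π_4
π_3 = 0.35·π_1 + 0.25·π_2 + 0.15·π_3 + 0.1·π_4
Solving with the normalization constraint gives π = (0.2593, 0.3197, 0.2240, 0.1970).
So the stationary probability of Throttled is 0.2593.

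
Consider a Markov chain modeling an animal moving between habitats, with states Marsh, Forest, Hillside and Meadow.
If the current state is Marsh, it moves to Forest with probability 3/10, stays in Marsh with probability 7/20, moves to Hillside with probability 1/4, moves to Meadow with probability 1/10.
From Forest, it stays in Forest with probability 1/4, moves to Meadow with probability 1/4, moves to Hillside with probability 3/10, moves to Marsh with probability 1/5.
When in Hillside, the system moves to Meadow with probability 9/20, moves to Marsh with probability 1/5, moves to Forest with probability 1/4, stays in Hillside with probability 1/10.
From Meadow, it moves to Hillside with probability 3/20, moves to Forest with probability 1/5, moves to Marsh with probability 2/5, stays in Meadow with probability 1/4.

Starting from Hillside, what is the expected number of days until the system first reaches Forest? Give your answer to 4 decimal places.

Let t(s) be the expected number of days to first reach Forest from state s, with t(Forest) = 0. Conditioning on the first day:
t(Marsh) = 1 + 0.35·t(Marsh) + 0.25·t(Hillside) + 0.1·t(Meadow)
t(Hillside) = 1 + 0.2·t(Marsh) + 0.1·t(Hillside) + 0.45·t(Meadow)
t(Meadow) = 1 + 0.4·t(Marsh) + 0.15·t(Hillside) + 0.25·t(Meadow)
Solving: t(Marsh) = 3.7037, t(Hillside) = 3.9872, t(Meadow) = 4.1061.
Expected days from Hillside to Forest: 3.9872.

3.9872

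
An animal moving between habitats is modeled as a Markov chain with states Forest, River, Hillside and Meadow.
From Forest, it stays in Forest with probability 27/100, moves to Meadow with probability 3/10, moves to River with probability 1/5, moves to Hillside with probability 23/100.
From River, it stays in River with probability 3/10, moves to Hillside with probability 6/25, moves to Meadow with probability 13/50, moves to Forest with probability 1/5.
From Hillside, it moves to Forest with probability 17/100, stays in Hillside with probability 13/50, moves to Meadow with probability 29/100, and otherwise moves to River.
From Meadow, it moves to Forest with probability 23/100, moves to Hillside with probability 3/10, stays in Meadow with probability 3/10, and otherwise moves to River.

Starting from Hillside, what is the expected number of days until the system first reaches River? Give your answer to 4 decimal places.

Let t(s) be the expected number of days to first reach River from state s, with t(River) = 0. Conditioning on the first day:
t(Forest) = 1 + 0.27·t(Forest) + 0.23·t(Hillside) + 0.3·t(Meadow)
t(Hillside) = 1 + 0.17·t(Forest) + 0.26·t(Hillside) + 0.29·t(Meadow)
t(Meadow) = 1 + 0.23·t(Forest) + 0.3·t(Hillside) + 0.3·t(Meadow)
Solving: t(Forest) = 4.7222, t(Hillside) = 4.3316, t(Meadow) = 4.8366.
Expected days from Hillside to River: 4.3316.

4.3316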